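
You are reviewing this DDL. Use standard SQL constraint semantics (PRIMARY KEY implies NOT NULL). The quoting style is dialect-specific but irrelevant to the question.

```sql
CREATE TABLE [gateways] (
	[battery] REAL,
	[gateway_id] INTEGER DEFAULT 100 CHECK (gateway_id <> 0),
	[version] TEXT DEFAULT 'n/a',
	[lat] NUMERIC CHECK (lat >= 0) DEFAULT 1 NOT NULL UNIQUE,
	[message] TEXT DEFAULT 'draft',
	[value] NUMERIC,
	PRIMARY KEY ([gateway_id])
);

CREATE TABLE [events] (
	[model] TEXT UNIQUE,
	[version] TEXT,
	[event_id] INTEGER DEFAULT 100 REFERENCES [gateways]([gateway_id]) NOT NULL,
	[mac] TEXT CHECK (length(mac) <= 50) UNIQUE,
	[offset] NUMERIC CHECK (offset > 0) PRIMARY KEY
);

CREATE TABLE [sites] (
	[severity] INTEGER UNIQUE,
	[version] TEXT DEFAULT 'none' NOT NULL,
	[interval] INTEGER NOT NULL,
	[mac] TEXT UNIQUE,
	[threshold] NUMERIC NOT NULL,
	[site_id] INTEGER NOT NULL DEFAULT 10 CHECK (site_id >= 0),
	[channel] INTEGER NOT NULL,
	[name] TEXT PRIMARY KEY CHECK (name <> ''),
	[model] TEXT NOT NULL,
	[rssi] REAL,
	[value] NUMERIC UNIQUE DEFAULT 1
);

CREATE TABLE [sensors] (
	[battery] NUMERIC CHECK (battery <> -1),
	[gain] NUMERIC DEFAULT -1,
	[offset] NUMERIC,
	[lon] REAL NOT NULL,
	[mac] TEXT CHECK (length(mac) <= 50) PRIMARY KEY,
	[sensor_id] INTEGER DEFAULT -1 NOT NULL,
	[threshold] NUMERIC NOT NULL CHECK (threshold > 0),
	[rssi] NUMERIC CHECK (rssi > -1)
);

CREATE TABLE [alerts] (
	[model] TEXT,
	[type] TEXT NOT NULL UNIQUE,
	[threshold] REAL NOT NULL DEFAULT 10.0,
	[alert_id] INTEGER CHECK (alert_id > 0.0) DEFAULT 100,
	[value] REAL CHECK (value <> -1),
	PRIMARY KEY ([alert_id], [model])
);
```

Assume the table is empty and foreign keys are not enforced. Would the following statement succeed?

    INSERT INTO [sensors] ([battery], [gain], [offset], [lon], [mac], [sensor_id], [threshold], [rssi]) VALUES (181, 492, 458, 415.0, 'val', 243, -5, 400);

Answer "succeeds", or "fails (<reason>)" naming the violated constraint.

fails (CHECK on threshold)

The value -5 for threshold violates CHECK (threshold > 0).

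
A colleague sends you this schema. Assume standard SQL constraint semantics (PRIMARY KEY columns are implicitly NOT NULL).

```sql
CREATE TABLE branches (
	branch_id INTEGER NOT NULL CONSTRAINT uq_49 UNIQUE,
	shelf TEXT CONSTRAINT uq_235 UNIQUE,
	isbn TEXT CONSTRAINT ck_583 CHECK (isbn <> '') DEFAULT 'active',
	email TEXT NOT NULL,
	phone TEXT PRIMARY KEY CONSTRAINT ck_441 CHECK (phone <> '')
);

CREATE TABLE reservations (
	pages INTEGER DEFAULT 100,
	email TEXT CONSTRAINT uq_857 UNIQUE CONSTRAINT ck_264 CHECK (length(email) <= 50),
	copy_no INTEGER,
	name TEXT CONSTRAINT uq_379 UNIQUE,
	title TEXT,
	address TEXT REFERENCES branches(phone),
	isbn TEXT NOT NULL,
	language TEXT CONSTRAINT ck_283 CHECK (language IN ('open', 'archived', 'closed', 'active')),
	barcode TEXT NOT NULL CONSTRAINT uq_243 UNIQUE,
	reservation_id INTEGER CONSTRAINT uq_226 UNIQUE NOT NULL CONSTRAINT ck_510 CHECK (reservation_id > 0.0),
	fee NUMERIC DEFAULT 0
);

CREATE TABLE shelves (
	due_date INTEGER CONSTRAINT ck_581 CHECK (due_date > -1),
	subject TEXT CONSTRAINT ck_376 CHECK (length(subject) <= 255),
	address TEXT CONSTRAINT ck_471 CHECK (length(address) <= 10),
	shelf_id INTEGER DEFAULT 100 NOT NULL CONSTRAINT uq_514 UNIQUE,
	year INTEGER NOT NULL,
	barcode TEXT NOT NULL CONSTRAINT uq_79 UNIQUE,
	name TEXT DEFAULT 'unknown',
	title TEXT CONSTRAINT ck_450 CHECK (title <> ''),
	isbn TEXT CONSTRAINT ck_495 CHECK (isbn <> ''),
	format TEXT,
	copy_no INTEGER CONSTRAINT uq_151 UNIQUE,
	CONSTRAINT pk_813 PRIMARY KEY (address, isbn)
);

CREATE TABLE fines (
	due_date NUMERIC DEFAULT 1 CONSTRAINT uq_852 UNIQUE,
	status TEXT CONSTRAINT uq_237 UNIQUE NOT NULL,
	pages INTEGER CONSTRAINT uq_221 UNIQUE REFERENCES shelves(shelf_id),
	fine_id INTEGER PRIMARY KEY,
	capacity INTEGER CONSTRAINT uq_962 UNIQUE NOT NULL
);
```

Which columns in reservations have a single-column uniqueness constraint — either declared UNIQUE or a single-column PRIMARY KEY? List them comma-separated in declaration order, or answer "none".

email, name, barcode, reservation_id

- pages: no UNIQUE or single-column PK constraint.
- email: declared UNIQUE → unique.
- copy_no: no UNIQUE or single-column PK constraint.
- name: declared UNIQUE → unique.
- title: no UNIQUE or single-column PK constraint.
- address: no UNIQUE or single-column PK constraint.
- isbn: no UNIQUE or single-column PK constraint.
- language: no UNIQUE or single-column PK constraint.
- barcode: declared UNIQUE → unique.
- reservation_id: declared UNIQUE → unique.
- fee: no UNIQUE or single-column PK constraint.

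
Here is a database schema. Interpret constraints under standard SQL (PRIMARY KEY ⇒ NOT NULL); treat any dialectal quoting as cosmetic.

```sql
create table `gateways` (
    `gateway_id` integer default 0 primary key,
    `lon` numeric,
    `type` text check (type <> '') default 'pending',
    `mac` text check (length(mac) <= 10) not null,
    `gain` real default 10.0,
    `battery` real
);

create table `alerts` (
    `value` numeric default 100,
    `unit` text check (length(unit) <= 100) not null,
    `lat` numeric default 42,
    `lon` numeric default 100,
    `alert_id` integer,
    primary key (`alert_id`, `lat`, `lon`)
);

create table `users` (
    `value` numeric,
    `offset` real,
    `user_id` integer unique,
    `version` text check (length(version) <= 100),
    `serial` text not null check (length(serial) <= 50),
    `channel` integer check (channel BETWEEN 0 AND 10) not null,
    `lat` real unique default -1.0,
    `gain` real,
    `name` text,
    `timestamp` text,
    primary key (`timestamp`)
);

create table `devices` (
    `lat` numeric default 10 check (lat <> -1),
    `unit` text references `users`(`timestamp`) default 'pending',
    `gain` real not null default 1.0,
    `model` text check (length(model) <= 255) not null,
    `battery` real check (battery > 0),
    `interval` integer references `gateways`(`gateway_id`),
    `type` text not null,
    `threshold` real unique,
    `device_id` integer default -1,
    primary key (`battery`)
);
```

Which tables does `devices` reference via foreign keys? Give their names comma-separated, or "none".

- unit REFERENCES users(timestamp).
- interval REFERENCES gateways(gateway_id).

users, gateways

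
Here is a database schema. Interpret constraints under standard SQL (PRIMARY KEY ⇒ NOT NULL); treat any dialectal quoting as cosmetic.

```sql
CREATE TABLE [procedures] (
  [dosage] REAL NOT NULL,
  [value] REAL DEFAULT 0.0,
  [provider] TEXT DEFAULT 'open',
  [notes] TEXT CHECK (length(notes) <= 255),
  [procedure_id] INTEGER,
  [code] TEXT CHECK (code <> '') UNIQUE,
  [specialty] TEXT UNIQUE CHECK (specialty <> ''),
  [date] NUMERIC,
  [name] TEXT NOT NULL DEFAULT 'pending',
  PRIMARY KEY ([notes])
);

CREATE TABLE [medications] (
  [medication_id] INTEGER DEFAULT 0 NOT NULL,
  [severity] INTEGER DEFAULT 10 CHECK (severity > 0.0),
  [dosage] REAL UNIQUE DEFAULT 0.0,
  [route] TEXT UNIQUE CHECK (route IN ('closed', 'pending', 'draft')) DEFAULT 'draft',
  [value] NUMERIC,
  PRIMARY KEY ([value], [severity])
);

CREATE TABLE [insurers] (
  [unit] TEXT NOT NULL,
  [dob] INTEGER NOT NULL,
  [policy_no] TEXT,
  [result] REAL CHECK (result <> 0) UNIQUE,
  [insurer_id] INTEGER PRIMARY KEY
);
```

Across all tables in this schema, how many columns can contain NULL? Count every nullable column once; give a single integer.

10

procedures: 6 nullable (value, provider, procedure_id, code, specialty, date — PK (notes) and explicit NOT NULL columns excluded).
medications: 2 nullable (dosage, route — PK (value, severity) and explicit NOT NULL columns excluded).
insurers: 2 nullable (policy_no, result — PK (insurer_id) and explicit NOT NULL columns excluded).
Total: 6 + 2 + 2 = 10.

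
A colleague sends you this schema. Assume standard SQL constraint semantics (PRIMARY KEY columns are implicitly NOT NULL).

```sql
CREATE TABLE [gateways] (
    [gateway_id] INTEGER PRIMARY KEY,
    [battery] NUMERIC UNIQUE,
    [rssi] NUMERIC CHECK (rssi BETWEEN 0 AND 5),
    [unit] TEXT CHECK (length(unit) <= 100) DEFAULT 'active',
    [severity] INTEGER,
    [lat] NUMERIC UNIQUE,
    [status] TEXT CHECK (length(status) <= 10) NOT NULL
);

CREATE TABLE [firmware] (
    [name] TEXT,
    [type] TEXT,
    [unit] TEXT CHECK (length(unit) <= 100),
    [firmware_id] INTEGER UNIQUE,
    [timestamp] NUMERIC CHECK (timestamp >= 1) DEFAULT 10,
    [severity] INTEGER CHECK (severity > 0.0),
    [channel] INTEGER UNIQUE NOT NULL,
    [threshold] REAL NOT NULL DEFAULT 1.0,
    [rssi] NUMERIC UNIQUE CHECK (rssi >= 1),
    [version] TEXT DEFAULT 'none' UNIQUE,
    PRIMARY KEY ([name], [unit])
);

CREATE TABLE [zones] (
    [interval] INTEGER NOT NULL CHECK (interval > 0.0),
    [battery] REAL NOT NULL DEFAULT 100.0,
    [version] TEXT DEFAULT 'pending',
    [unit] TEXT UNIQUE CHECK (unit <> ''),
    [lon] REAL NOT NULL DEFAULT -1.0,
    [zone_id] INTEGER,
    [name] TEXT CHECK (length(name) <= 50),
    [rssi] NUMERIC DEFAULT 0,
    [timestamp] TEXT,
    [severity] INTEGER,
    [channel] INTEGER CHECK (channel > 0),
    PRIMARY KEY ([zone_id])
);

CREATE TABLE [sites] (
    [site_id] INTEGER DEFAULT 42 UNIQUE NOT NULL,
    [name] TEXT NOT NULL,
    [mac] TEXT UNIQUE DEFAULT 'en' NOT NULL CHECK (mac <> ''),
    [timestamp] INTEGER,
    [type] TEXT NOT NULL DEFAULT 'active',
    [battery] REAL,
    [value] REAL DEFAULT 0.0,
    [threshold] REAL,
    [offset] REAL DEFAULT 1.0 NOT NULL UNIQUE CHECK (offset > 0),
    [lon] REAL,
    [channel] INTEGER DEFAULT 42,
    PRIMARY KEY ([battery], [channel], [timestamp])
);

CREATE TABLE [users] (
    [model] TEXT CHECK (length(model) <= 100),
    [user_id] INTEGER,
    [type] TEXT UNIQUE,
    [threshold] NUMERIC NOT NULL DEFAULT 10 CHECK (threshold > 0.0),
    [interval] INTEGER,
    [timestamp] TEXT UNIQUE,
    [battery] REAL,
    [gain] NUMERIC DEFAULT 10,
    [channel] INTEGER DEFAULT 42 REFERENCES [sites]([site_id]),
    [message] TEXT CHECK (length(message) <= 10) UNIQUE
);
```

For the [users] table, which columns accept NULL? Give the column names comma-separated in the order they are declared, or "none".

- model: CHECK does not forbid NULL (a CHECK constraint passes when its expression is NULL) → nullable.
- user_id: no NOT NULL constraint applies → nullable.
- type: UNIQUE does not imply NOT NULL → nullable.
- threshold: declared NOT NULL → not nullable.
- interval: no NOT NULL constraint applies → nullable.
- timestamp: UNIQUE does not imply NOT NULL → nullable.
- battery: no NOT NULL constraint applies → nullable.
- gain: DEFAULT only fills an omitted column; an explicit NULL is still allowed → nullable.
- channel: a foreign key column may be NULL unless separately constrained → nullable.
- message: CHECK does not forbid NULL (a CHECK constraint passes when its expression is NULL) → nullable.

model, user_id, type, interval, timestamp, battery, gain, channel, message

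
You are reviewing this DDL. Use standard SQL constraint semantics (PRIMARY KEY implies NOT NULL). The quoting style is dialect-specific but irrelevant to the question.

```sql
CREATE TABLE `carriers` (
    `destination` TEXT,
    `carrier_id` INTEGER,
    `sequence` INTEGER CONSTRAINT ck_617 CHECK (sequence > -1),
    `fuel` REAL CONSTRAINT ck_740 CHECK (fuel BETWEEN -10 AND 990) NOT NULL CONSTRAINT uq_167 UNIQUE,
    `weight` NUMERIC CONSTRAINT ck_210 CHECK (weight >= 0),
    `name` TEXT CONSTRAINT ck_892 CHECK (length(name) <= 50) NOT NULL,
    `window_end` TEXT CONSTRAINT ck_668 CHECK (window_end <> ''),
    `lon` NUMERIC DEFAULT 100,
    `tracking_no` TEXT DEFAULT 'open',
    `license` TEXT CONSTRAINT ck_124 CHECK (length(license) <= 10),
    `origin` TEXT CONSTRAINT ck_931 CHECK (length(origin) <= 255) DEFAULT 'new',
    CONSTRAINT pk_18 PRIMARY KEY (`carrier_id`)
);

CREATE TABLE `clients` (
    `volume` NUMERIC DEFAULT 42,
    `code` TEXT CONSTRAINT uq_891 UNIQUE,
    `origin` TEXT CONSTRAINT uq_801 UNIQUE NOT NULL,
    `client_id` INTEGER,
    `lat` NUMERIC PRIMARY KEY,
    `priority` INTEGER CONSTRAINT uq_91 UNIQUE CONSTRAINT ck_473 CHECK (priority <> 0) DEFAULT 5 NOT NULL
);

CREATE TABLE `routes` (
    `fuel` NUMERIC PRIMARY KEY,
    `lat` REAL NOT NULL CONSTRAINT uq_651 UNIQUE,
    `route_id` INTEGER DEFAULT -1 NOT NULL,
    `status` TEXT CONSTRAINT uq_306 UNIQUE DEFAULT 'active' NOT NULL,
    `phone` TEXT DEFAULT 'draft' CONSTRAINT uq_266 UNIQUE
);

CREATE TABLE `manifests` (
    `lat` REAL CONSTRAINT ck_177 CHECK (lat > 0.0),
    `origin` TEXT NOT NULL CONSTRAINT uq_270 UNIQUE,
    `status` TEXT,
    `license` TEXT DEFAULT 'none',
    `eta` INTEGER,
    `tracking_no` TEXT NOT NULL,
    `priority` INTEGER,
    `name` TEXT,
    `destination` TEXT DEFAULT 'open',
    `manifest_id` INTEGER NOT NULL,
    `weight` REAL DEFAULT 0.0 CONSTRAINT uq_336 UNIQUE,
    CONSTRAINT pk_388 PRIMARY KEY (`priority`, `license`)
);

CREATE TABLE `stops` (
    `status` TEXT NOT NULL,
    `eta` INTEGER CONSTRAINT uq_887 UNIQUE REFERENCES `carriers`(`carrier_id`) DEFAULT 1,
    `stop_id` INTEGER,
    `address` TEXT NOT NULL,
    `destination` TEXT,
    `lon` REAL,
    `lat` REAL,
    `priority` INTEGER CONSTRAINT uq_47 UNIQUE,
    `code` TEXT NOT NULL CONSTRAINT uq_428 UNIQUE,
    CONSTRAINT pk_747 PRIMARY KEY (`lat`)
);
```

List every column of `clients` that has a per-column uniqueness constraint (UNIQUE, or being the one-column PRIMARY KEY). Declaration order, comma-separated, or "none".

- volume: no UNIQUE or single-column PK constraint.
- code: declared UNIQUE → unique.
- origin: declared UNIQUE → unique.
- client_id: no UNIQUE or single-column PK constraint.
- lat: single-column PRIMARY KEY → unique.
- priority: declared UNIQUE → unique.

code, origin, lat, priority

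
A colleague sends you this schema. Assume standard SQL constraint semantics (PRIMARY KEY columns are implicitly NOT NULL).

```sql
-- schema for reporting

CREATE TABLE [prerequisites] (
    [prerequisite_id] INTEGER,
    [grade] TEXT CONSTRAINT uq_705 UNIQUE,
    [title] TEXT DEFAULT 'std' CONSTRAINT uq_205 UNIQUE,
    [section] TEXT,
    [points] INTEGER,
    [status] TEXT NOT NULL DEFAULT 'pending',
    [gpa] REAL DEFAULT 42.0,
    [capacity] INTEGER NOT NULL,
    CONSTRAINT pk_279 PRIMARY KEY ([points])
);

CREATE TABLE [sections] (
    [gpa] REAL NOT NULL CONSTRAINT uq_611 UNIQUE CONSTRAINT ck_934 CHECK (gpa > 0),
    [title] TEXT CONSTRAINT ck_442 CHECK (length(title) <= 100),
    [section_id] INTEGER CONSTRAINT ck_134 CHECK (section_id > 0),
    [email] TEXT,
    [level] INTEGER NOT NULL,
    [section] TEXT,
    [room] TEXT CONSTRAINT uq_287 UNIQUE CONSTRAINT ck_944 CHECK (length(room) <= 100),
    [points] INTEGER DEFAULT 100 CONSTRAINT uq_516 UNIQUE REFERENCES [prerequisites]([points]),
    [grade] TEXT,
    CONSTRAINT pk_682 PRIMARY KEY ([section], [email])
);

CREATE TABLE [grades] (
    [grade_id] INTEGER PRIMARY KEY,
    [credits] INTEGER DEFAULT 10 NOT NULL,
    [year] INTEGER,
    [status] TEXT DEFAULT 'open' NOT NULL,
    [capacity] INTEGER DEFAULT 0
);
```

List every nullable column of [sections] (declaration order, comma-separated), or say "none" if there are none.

- gpa: declared NOT NULL → not nullable.
- title: CHECK does not forbid NULL (a CHECK constraint passes when its expression is NULL) → nullable.
- section_id: CHECK does not forbid NULL (a CHECK constraint passes when its expression is NULL) → nullable.
- email: part of the PRIMARY KEY, which implies NOT NULL → not nullable.
- level: declared NOT NULL → not nullable.
- section: part of the PRIMARY KEY, which implies NOT NULL → not nullable.
- room: CHECK does not forbid NULL (a CHECK constraint passes when its expression is NULL) → nullable.
- points: a foreign key column may be NULL unless separately constrained → nullable.
- grade: no NOT NULL constraint applies → nullable.

title, section_id, room, points, grade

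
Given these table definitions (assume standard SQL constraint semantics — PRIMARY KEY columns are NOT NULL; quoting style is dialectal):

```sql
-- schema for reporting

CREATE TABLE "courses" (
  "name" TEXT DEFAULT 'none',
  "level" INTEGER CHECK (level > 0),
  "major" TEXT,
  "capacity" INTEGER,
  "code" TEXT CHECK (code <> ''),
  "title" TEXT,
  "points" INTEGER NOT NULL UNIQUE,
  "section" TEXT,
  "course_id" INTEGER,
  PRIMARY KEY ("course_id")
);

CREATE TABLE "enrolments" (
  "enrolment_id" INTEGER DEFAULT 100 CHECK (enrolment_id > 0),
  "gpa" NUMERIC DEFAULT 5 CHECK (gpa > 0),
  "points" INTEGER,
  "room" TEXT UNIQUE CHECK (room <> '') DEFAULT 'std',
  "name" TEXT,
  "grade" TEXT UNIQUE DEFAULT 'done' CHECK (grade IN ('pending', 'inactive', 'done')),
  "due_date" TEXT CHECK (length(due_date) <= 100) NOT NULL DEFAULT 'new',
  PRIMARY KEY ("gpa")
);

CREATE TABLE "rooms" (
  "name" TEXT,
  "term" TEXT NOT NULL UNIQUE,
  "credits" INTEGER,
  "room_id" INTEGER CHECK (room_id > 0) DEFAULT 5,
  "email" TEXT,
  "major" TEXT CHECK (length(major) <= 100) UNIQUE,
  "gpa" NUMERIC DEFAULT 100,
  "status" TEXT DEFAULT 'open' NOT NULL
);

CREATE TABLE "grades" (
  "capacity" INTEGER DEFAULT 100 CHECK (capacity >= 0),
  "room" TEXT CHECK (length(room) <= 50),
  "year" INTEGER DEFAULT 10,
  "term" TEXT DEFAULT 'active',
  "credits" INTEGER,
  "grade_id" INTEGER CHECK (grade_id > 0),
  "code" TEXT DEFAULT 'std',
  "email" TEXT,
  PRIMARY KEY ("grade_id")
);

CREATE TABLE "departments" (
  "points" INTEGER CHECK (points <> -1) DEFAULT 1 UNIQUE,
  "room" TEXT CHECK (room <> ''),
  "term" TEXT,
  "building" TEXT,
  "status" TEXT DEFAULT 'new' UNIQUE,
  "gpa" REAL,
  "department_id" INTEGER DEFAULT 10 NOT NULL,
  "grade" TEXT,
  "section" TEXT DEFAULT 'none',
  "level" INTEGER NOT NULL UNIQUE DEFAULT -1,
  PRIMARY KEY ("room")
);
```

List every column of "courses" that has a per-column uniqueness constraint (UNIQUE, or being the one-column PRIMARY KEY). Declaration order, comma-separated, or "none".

points, course_id

- name: no UNIQUE or single-column PK constraint.
- level: no UNIQUE or single-column PK constraint.
- major: no UNIQUE or single-column PK constraint.
- capacity: no UNIQUE or single-column PK constraint.
- code: no UNIQUE or single-column PK constraint.
- title: no UNIQUE or single-column PK constraint.
- points: declared UNIQUE → unique.
- section: no UNIQUE or single-column PK constraint.
- course_id: single-column PRIMARY KEY → unique.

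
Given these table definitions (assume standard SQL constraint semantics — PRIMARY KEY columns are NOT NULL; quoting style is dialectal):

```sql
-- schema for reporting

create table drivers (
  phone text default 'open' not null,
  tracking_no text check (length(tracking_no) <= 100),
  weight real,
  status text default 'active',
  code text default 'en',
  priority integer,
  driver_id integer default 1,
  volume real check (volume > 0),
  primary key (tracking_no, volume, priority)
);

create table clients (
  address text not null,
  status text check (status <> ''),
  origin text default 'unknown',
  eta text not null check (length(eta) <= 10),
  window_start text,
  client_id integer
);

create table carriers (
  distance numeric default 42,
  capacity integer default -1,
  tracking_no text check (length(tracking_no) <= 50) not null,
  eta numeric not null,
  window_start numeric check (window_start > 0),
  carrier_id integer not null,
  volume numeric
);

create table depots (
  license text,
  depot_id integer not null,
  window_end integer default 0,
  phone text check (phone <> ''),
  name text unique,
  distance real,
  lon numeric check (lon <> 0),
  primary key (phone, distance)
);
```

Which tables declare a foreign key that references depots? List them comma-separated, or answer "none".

No REFERENCES clause anywhere in the schema names depots.

none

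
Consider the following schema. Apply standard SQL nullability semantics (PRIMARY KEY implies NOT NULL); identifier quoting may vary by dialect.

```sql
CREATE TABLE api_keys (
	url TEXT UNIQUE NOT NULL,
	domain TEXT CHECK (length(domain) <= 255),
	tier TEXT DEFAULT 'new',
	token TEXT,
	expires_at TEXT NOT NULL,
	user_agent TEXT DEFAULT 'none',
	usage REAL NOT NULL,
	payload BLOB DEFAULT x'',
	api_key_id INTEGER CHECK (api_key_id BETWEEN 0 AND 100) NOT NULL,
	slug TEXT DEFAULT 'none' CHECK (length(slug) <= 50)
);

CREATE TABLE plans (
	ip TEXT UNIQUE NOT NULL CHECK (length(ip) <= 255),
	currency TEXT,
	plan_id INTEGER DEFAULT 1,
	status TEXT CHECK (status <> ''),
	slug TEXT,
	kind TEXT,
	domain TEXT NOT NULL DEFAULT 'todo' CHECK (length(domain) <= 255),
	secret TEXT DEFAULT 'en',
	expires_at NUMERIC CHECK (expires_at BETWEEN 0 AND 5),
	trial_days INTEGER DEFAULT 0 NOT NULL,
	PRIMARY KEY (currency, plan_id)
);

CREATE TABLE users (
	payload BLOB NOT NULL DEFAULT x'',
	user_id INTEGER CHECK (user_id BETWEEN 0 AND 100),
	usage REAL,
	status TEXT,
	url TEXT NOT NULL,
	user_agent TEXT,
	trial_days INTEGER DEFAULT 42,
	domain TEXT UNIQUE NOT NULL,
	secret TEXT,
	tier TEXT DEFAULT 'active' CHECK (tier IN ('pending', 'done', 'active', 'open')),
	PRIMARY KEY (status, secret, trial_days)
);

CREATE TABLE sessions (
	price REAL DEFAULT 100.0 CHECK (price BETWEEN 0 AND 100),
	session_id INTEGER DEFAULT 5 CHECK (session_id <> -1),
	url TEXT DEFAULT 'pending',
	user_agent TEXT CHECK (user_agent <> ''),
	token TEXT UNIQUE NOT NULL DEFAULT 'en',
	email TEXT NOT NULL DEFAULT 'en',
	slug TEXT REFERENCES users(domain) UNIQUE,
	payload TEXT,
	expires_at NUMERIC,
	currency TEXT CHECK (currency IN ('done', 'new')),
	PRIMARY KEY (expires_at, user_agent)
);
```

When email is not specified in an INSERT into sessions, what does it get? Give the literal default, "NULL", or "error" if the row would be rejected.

'en'

email has an explicit DEFAULT 'en'.
When the column is omitted from an INSERT, that default is used.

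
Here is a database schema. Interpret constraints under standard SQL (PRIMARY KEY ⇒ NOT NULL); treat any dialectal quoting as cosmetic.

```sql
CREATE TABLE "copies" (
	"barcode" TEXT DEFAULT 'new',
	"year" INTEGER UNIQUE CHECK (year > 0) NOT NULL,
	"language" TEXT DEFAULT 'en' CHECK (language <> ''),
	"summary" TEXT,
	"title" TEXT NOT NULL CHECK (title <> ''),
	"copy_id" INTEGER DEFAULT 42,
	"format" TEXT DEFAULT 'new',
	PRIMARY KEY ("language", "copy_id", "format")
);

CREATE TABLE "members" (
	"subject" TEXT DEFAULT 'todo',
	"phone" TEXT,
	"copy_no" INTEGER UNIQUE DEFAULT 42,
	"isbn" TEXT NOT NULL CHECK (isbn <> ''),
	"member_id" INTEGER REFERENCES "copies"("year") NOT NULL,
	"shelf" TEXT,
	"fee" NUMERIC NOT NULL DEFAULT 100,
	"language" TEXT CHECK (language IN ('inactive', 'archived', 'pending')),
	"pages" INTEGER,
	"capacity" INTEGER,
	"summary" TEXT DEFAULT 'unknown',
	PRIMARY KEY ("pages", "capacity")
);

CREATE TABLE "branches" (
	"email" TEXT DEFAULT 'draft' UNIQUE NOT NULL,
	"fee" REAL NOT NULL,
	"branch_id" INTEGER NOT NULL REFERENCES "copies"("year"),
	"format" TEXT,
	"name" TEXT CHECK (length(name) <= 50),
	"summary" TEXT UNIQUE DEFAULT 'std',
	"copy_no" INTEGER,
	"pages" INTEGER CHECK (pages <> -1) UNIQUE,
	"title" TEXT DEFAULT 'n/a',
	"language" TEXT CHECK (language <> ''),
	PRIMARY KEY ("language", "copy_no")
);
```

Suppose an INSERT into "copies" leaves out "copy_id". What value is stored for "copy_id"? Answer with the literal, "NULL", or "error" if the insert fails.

copy_id has an explicit DEFAULT 42.
When the column is omitted from an INSERT, that default is used.

42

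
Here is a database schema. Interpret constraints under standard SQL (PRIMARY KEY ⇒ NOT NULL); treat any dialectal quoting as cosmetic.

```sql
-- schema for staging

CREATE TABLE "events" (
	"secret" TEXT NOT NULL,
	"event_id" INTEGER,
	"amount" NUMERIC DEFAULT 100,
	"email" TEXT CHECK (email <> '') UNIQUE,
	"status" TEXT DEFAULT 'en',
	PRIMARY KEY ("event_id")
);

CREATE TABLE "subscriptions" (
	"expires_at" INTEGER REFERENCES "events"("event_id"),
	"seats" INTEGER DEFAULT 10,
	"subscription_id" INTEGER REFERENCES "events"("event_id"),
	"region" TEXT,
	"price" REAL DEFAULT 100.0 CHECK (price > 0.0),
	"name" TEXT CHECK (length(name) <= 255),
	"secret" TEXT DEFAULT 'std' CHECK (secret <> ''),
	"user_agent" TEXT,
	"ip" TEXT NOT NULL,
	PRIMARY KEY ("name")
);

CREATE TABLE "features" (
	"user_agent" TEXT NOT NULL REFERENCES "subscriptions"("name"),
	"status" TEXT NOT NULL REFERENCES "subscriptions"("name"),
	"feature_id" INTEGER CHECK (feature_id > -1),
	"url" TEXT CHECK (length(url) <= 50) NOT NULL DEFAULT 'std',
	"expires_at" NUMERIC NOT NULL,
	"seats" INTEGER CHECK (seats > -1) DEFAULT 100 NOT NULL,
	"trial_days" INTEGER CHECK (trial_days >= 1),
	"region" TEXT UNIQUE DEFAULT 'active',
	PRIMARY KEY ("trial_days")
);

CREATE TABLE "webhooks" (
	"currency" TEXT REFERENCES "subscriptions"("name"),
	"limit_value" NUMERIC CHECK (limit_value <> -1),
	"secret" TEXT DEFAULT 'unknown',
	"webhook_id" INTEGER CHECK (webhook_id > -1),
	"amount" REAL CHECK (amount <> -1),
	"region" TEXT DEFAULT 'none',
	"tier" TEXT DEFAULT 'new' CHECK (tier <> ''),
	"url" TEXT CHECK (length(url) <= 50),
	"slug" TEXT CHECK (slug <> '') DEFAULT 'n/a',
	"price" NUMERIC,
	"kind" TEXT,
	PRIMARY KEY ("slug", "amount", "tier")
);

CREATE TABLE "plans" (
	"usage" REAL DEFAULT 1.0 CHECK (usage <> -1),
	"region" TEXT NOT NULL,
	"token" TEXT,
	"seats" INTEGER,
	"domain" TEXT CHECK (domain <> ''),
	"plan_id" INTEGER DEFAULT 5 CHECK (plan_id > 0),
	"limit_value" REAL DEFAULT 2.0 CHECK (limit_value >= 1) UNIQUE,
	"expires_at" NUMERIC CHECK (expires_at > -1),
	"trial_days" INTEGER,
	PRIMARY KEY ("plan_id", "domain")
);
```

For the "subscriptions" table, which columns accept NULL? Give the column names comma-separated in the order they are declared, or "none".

expires_at, seats, subscription_id, region, price, secret, user_agent

- expires_at: a foreign key column may be NULL unless separately constrained → nullable.
- seats: DEFAULT only fills an omitted column; an explicit NULL is still allowed → nullable.
- subscription_id: a foreign key column may be NULL unless separately constrained → nullable.
- region: no NOT NULL constraint applies → nullable.
- price: CHECK does not forbid NULL (a CHECK constraint passes when its expression is NULL) → nullable.
- name: part of the PRIMARY KEY, which implies NOT NULL → not nullable.
- secret: CHECK does not forbid NULL (a CHECK constraint passes when its expression is NULL) → nullable.
- user_agent: no NOT NULL constraint applies → nullable.
- ip: declared NOT NULL → not nullable.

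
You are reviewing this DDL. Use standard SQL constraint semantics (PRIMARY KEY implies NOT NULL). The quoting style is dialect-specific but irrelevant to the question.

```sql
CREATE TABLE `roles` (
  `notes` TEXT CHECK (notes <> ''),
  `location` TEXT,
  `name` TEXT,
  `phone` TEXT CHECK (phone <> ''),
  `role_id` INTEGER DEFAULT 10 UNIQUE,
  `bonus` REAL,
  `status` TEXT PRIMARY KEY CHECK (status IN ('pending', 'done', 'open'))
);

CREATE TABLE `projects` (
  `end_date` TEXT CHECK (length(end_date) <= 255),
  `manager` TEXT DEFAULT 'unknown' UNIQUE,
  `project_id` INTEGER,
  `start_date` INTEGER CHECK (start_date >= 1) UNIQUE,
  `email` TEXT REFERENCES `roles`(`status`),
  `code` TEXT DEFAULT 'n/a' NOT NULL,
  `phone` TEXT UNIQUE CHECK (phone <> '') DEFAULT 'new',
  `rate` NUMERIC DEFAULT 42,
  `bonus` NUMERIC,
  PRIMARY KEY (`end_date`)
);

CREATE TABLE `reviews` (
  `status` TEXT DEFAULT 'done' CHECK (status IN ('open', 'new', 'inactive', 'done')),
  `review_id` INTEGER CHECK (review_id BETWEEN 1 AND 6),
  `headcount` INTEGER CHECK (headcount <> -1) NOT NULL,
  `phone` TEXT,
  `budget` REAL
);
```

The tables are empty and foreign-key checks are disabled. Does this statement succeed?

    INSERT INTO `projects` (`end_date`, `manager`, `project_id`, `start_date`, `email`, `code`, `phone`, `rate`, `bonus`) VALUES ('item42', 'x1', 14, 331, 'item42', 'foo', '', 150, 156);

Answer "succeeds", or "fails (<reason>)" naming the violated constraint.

The value '' for phone violates CHECK (phone <> '').

fails (CHECK on phone)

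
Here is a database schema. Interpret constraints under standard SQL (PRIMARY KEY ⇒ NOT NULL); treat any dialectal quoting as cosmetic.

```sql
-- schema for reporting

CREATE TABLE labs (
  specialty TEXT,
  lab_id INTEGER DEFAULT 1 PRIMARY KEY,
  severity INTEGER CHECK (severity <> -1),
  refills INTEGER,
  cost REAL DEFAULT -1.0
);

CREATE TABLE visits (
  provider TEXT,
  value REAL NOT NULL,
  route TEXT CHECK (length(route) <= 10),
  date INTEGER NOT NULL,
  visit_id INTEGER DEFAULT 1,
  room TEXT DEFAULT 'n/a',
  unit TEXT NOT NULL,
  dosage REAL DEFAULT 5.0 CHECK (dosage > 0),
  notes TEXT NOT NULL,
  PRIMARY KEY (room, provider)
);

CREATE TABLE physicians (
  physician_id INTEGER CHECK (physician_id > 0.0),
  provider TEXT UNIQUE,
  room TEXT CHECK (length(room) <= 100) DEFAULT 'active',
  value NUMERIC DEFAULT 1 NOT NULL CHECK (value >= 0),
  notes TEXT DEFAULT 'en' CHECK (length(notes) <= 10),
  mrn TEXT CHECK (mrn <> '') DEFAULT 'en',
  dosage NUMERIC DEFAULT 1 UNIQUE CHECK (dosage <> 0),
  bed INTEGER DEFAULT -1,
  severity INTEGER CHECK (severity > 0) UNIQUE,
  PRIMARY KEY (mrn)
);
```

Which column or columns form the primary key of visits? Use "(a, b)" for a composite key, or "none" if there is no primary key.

A table-level PRIMARY KEY clause names 2 columns: room, provider.
This is a composite key — the combination is unique, not each column individually.

(room, provider)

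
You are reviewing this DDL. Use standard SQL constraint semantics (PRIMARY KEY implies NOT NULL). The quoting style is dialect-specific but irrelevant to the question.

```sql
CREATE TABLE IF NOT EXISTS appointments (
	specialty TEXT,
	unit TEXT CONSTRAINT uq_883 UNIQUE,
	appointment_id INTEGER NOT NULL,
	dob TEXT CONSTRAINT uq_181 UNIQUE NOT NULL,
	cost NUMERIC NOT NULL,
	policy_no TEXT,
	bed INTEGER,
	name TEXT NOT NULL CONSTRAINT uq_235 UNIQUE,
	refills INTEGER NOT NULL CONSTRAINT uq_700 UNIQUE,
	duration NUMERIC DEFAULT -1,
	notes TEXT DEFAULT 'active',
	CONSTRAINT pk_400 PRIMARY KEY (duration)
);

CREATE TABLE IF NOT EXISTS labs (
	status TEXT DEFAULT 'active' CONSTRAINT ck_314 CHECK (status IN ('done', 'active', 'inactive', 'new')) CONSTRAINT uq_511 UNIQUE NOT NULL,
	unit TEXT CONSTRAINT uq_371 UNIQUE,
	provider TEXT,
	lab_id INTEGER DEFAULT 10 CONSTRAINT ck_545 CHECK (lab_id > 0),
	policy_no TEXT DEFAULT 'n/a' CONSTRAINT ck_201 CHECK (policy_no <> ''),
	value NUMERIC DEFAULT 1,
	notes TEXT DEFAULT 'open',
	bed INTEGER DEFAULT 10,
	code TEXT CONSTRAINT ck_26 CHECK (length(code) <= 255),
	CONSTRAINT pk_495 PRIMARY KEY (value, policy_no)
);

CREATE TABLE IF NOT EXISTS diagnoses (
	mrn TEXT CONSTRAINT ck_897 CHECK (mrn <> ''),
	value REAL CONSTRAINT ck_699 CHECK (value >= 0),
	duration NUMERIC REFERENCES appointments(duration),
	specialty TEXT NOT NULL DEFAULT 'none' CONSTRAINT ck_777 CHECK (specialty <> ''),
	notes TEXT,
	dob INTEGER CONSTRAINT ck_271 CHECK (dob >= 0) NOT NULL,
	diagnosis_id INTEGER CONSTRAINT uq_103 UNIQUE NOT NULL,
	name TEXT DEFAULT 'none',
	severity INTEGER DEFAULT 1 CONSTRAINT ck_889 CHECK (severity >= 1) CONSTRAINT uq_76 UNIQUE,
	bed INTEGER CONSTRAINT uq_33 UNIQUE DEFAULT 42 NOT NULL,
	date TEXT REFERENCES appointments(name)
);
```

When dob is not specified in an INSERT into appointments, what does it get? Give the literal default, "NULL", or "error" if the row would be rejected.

error

dob has no DEFAULT clause.
Omitting it would insert NULL, but it is declared NOT NULL, so the INSERT fails.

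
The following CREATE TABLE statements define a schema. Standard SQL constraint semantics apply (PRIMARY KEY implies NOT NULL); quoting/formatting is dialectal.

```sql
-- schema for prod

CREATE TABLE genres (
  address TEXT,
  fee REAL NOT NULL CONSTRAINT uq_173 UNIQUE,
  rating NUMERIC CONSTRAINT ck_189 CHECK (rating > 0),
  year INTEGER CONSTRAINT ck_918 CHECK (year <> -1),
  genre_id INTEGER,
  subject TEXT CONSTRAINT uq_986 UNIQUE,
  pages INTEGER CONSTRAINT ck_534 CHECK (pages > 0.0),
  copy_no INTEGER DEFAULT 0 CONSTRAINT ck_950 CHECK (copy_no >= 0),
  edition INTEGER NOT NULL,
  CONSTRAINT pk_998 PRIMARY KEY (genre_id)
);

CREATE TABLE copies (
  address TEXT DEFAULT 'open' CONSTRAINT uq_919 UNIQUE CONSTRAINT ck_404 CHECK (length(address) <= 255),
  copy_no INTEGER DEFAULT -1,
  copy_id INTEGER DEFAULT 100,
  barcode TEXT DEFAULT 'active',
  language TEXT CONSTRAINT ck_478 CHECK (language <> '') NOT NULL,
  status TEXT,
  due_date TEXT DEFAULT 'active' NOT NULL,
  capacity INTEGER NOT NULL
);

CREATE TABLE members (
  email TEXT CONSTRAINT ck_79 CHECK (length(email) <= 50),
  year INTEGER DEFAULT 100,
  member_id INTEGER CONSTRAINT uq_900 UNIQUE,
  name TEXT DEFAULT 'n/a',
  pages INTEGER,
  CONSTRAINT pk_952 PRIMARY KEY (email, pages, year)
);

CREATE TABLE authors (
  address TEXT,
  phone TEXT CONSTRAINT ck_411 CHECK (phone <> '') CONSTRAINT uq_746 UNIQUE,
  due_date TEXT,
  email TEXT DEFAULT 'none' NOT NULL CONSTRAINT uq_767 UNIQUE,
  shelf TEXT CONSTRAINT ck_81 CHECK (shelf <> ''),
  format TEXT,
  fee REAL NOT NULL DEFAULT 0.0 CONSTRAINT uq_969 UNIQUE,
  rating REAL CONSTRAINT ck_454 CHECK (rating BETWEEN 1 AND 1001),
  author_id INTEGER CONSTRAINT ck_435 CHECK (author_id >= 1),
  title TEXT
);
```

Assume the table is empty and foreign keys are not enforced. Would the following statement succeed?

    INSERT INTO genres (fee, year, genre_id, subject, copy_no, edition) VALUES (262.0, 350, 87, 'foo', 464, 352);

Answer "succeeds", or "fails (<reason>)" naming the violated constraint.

succeeds

NOT NULL columns: edition is supplied; fee is supplied; genre_id is supplied.
CHECK constraints: 350 satisfies (year <> -1); 464 satisfies (copy_no >= 0).
No constraint is violated.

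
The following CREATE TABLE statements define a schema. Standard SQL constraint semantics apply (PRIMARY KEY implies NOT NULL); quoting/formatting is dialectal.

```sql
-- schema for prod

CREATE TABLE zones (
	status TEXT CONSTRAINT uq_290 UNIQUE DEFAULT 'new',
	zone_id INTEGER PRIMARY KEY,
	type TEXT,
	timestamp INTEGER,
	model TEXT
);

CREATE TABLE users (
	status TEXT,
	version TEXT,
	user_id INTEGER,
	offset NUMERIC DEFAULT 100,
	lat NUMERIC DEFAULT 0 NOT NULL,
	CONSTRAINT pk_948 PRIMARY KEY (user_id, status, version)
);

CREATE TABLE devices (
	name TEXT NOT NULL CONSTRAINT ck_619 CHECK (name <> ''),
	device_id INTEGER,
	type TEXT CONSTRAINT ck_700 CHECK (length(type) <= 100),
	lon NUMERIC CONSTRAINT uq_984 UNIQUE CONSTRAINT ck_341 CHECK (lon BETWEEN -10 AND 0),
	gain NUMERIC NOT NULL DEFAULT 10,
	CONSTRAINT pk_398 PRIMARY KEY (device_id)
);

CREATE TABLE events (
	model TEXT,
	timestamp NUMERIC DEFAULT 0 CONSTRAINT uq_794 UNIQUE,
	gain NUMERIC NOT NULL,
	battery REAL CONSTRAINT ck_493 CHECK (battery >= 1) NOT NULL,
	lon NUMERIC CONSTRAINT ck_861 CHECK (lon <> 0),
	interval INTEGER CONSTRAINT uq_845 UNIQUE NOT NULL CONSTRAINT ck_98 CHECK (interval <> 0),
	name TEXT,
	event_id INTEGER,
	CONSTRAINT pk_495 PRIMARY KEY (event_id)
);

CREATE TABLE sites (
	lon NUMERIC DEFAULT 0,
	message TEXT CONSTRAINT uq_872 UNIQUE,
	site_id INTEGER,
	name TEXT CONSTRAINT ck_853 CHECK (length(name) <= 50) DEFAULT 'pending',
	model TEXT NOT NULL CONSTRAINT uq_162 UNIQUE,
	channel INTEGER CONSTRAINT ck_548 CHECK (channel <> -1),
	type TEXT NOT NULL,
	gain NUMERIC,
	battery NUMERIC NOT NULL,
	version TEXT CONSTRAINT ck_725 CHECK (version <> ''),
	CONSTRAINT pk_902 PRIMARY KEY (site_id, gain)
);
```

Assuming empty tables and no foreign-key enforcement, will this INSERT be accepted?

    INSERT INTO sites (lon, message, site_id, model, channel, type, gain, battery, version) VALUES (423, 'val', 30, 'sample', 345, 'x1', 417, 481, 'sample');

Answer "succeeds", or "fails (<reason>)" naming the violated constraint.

succeeds

NOT NULL columns: battery is supplied; gain is supplied; model is supplied; site_id is supplied; type is supplied.
CHECK constraints: 345 satisfies (channel <> -1); 'sample' satisfies (version <> '').
No constraint is violated.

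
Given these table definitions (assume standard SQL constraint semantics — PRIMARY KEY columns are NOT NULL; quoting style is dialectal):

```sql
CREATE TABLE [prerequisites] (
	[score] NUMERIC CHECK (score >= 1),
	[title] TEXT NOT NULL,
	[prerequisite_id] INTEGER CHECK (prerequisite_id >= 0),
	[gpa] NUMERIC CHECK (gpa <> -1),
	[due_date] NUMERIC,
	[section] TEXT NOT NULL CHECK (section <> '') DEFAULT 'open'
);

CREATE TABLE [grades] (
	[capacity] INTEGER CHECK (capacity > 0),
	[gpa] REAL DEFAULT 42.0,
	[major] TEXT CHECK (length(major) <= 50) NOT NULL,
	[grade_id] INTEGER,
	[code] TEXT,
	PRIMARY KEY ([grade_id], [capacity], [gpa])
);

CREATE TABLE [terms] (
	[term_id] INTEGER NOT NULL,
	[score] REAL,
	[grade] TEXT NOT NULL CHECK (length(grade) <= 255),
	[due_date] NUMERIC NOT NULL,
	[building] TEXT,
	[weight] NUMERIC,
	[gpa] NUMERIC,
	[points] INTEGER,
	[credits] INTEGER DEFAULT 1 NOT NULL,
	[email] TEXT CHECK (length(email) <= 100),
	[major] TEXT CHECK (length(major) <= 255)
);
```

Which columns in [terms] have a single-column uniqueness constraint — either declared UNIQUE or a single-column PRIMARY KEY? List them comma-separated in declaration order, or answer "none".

none

- term_id: no UNIQUE or single-column PK constraint.
- score: no UNIQUE or single-column PK constraint.
- grade: no UNIQUE or single-column PK constraint.
- due_date: no UNIQUE or single-column PK constraint.
- building: no UNIQUE or single-column PK constraint.
- weight: no UNIQUE or single-column PK constraint.
- gpa: no UNIQUE or single-column PK constraint.
- points: no UNIQUE or single-column PK constraint.
- credits: no UNIQUE or single-column PK constraint.
- email: no UNIQUE or single-column PK constraint.
- major: no UNIQUE or single-column PK constraint.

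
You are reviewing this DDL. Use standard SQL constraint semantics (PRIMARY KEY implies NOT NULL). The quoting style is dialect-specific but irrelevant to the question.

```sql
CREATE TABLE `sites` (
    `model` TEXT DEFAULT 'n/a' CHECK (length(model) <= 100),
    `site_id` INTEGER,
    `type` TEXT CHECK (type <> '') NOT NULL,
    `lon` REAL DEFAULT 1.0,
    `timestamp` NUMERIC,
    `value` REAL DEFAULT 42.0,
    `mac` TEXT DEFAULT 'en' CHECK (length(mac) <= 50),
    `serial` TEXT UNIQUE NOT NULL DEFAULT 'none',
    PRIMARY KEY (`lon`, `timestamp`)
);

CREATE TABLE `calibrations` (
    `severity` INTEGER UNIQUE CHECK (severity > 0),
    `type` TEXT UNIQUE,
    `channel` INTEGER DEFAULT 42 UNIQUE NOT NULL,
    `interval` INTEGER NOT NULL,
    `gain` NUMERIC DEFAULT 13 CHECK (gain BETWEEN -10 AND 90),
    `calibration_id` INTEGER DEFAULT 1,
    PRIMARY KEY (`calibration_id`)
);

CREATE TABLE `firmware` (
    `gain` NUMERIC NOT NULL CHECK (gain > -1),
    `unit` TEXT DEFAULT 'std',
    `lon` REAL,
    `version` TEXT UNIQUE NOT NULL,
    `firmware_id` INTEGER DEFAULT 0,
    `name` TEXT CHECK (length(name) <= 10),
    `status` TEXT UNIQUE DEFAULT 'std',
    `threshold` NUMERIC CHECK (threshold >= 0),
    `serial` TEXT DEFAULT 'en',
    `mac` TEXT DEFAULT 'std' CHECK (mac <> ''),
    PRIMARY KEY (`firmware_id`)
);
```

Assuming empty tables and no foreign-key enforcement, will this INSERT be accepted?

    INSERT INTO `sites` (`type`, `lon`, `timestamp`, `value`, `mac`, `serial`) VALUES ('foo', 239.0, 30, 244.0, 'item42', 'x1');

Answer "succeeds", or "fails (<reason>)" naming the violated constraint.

succeeds

NOT NULL columns: lon is supplied; serial is supplied; timestamp is supplied; type is supplied.
CHECK constraints: 'foo' satisfies (type <> ''); 'item42' satisfies (length(mac) <= 50).
No constraint is violated.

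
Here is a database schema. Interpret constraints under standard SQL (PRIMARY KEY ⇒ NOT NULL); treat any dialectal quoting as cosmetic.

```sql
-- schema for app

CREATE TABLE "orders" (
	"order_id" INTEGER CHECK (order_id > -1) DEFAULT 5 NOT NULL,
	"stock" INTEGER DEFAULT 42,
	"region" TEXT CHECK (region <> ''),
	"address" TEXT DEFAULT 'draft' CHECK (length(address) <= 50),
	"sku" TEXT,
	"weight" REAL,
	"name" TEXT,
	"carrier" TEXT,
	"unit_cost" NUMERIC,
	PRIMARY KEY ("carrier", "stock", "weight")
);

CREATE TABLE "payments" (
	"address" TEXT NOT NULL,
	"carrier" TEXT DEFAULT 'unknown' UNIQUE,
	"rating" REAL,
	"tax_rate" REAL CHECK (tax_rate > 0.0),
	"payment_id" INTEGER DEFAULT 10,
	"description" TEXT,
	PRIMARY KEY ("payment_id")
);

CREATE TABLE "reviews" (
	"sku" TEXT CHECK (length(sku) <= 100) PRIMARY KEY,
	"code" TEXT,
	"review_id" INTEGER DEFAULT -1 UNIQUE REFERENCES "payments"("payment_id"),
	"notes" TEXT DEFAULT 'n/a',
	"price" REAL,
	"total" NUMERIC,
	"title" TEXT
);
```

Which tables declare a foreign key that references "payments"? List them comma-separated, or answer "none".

reviews

- reviews.review_id references payments(payment_id).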